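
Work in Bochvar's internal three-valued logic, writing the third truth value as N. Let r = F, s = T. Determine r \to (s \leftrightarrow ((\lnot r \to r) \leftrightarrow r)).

T

\lnot r = \lnot F = T
\lnot r \to r = T \to F = F
(\lnot r \to r) \leftrightarrow r = F \leftrightarrow F = T
s \leftrightarrow ((\lnot r \to r) \leftrightarrow r) = T \leftrightarrow T = T
r \to (s \leftrightarrow ((\lnot r \to r) \leftrightarrow r)) = F \to T = T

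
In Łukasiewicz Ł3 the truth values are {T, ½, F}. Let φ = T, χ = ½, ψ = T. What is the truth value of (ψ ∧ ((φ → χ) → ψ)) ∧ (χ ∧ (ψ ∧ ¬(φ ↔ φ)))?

F

φ → χ = T → ½ = ½
(φ → χ) → ψ = ½ → T = T
ψ ∧ ((φ → χ) → ψ) = T ∧ T = T
φ ↔ φ = T ↔ T = T
¬(φ ↔ φ) = ¬T = F
ψ ∧ ¬(φ ↔ φ) = T ∧ F = F
χ ∧ (ψ ∧ ¬(φ ↔ φ)) = ½ ∧ F = F
(ψ ∧ ((φ → χ) → ψ)) ∧ (χ ∧ (ψ ∧ ¬(φ ↔ φ))) = T ∧ F = F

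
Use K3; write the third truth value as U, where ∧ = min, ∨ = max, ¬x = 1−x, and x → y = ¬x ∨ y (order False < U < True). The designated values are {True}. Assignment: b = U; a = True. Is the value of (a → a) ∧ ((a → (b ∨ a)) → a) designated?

a → a = True → True = True
b ∨ a = U ∨ True = True
a → (b ∨ a) = True → True = True
(a → (b ∨ a)) → a = True → True = True
(a → a) ∧ ((a → (b ∨ a)) → a) = True ∧ True = True
True ∈ {True}.

Yes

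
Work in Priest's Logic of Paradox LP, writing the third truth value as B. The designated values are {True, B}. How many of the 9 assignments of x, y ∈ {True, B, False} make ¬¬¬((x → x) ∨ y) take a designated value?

Designated under: (x=B, y=B); (x=B, y=False).

2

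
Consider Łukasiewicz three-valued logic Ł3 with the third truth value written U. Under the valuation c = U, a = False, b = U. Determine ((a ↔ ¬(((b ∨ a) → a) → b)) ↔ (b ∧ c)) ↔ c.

b ∨ a = U ∨ False = U
(b ∨ a) → a = U → False = U
((b ∨ a) → a) → b = U → U = True
¬(((b ∨ a) → a) → b) = ¬True = False
a ↔ ¬(((b ∨ a) → a) → b) = False ↔ False = True
b ∧ c = U ∧ U = U
(a ↔ ¬(((b ∨ a) → a) → b)) ↔ (b ∧ c) = True ↔ U = U
((a ↔ ¬(((b ∨ a) → a) → b)) ↔ (b ∧ c)) ↔ c = U ↔ U = True

True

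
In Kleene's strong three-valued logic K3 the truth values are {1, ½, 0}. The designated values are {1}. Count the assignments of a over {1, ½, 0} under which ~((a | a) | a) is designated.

a=1: 0 ·
a=½: ½ ·
a=0: 1 ✓

1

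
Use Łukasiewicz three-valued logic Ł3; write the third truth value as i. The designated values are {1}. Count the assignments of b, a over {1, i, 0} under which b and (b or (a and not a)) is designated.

3

Designated under: (b=1, a=1); (b=1, a=i); (b=1, a=0).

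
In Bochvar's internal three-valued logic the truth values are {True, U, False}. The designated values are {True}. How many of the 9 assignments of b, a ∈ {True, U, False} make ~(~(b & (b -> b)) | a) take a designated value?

Designated under: (b=True, a=False).

1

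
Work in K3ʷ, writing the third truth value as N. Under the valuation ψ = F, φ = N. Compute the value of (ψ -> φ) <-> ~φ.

ψ -> φ = F -> N = N  [any arg is the third value ⇒ result is the third value]
~φ = ~N = N
(ψ -> φ) <-> ~φ = N <-> N = N

N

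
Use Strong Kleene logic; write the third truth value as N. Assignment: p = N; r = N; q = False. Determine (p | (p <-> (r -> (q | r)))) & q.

q | r = False | N = N
r -> (q | r) = N -> N = N  [~N | N]
p <-> (r -> (q | r)) = N <-> N = N
p | (p <-> (r -> (q | r))) = N | N = N
(p | (p <-> (r -> (q | r)))) & q = N & False = False

False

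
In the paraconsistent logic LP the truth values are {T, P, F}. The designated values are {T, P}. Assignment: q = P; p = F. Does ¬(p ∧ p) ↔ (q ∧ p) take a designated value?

p ∧ p = F ∧ F = F
¬(p ∧ p) = ¬F = T
q ∧ p = P ∧ F = F
¬(p ∧ p) ↔ (q ∧ p) = T ↔ F = F
F ∉ {T, P}.

No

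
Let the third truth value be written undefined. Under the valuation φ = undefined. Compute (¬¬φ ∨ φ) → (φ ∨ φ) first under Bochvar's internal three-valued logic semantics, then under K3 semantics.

undefined; undefined

In Bochvar's internal three-valued logic: ¬φ = ¬undefined = undefined
¬¬φ = ¬undefined = undefined
¬¬φ ∨ φ = undefined ∨ undefined = undefined
φ ∨ φ = undefined ∨ undefined = undefined
(¬¬φ ∨ φ) → (φ ∨ φ) = undefined → undefined = undefined  [any arg is the third value ⇒ result is the third value]
In K3: ¬φ = ¬undefined = undefined
¬¬φ = ¬undefined = undefined
¬¬φ ∨ φ = undefined ∨ undefined = undefined
φ ∨ φ = undefined ∨ undefined = undefined
(¬¬φ ∨ φ) → (φ ∨ φ) = undefined → undefined = undefined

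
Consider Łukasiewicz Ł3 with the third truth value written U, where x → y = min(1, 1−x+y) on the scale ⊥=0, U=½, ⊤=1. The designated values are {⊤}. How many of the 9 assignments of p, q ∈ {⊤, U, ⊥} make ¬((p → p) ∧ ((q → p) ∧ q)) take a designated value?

Designated under: (p=⊤, q=⊥); (p=U, q=⊥); (p=⊥, q=⊤); (p=⊥, q=⊥).

4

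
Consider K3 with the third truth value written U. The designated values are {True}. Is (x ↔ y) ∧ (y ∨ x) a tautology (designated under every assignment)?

Countermodel: x=True, y=U gives U, which is not designated.

No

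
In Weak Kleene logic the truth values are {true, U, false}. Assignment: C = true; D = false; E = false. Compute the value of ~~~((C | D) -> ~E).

C | D = true | false = true
~E = ~false = true
(C | D) -> ~E = true -> true = true
~((C | D) -> ~E) = ~true = false
~~((C | D) -> ~E) = ~false = true
~~~((C | D) -> ~E) = ~true = false

false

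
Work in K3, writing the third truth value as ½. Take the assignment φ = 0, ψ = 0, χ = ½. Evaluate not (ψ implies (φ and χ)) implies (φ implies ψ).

φ and χ = 0 and ½ = 0
ψ implies (φ and χ) = 0 implies 0 = 1
not (ψ implies (φ and χ)) = not 1 = 0
φ implies ψ = 0 implies 0 = 1
not (ψ implies (φ and χ)) implies (φ implies ψ) = 0 implies 1 = 1

1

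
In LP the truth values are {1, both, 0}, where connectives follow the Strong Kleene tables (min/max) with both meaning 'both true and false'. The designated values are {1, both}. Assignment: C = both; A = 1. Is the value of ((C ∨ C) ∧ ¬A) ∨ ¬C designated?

C ∨ C = both ∨ both = both
¬A = ¬1 = 0
(C ∨ C) ∧ ¬A = both ∧ 0 = 0
¬C = ¬both = both
((C ∨ C) ∧ ¬A) ∨ ¬C = 0 ∨ both = both
both ∈ {1, both}.

Yes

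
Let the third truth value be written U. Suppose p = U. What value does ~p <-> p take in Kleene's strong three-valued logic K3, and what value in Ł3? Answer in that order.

U; true

In Kleene's strong three-valued logic K3: ~p = ~U = U
~p <-> p = U <-> U = U
In Ł3: ~p = ~U = U
~p <-> p = U <-> U = true  [1 − |½−½|]
They differ because Kleene's strong three-valued logic K3 and Ł3 treat U differently under implication.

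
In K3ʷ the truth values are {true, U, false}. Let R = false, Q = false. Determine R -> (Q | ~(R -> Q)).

true

R -> Q = false -> false = true
~(R -> Q) = ~true = false
Q | ~(R -> Q) = false | false = false
R -> (Q | ~(R -> Q)) = false -> false = true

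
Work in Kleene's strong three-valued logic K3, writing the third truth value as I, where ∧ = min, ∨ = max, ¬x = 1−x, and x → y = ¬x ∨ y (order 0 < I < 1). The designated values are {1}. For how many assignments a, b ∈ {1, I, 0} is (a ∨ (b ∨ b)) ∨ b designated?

5

Of the 9 assignments, 5 give a value in {1}.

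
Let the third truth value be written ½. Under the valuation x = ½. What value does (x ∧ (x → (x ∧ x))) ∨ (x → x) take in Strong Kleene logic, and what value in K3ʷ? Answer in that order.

½; ½

In Strong Kleene logic: x ∧ x = ½ ∧ ½ = ½
x → (x ∧ x) = ½ → ½ = ½  [¬½ ∨ ½]
x ∧ (x → (x ∧ x)) = ½ ∧ ½ = ½
x → x = ½ → ½ = ½
(x ∧ (x → (x ∧ x))) ∨ (x → x) = ½ ∨ ½ = ½
In K3ʷ: x ∧ x = ½ ∧ ½ = ½
x → (x ∧ x) = ½ → ½ = ½
x ∧ (x → (x ∧ x)) = ½ ∧ ½ = ½
x → x = ½ → ½ = ½
(x ∧ (x → (x ∧ x))) ∨ (x → x) = ½ ∨ ½ = ½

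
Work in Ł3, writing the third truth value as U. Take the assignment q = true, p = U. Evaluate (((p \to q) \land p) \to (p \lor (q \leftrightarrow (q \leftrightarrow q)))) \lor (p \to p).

p \to q = U \to true = true  [min(1, 1−½+1)]
(p \to q) \land p = true \land U = U
q \leftrightarrow q = true \leftrightarrow true = true
q \leftrightarrow (q \leftrightarrow q) = true \leftrightarrow true = true
p \lor (q \leftrightarrow (q \leftrightarrow q)) = U \lor true = true
((p \to q) \land p) \to (p \lor (q \leftrightarrow (q \leftrightarrow q))) = U \to true = true
p \to p = U \to U = true
(((p \to q) \land p) \to (p \lor (q \leftrightarrow (q \leftrightarrow q)))) \lor (p \to p) = true \lor true = true

true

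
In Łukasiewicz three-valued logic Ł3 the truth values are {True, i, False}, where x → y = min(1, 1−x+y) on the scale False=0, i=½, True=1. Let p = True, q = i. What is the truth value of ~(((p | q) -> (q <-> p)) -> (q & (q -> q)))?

False

p | q = True | i = True
q <-> p = i <-> True = i  [1 − |½−1|]
(p | q) -> (q <-> p) = True -> i = i
q -> q = i -> i = True
q & (q -> q) = i & True = i
((p | q) -> (q <-> p)) -> (q & (q -> q)) = i -> i = True
~(((p | q) -> (q <-> p)) -> (q & (q -> q))) = ~True = False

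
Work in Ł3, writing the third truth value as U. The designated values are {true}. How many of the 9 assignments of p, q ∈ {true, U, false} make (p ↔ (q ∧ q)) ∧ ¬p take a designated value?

Designated under: (p=false, q=false).

1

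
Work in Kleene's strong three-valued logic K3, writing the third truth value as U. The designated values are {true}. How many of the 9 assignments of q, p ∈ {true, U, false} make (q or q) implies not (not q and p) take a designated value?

Of the 9 assignments, 7 give a value in {true}.

7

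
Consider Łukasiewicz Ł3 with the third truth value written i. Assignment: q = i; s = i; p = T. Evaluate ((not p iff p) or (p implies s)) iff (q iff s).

i

not p = not T = F
not p iff p = F iff T = F
p implies s = T implies i = i
(not p iff p) or (p implies s) = F or i = i
q iff s = i iff i = T
((not p iff p) or (p implies s)) iff (q iff s) = i iff T = i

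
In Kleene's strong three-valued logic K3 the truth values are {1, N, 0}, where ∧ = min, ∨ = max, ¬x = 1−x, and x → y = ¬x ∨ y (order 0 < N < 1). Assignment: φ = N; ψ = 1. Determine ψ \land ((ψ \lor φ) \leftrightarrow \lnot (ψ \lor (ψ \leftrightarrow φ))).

ψ \lor φ = 1 \lor N = 1
ψ \leftrightarrow φ = 1 \leftrightarrow N = N
ψ \lor (ψ \leftrightarrow φ) = 1 \lor N = 1
\lnot (ψ \lor (ψ \leftrightarrow φ)) = \lnot 1 = 0
(ψ \lor φ) \leftrightarrow \lnot (ψ \lor (ψ \leftrightarrow φ)) = 1 \leftrightarrow 0 = 0
ψ \land ((ψ \lor φ) \leftrightarrow \lnot (ψ \lor (ψ \leftrightarrow φ))) = 1 \land 0 = 0

0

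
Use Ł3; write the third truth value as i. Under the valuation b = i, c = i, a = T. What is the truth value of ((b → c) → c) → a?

T

b → c = i → i = T  [min(1, 1−½+½)]
(b → c) → c = T → i = i
((b → c) → c) → a = i → T = T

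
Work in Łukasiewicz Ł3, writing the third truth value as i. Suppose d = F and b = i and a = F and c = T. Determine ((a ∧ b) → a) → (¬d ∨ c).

a ∧ b = F ∧ i = F
(a ∧ b) → a = F → F = T
¬d = ¬F = T
¬d ∨ c = T ∨ T = T
((a ∧ b) → a) → (¬d ∨ c) = T → T = T

T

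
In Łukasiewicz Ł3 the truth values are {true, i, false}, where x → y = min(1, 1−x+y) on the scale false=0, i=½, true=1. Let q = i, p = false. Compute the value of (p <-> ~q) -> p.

i

~q = ~i = i
p <-> ~q = false <-> i = i
(p <-> ~q) -> p = i -> false = i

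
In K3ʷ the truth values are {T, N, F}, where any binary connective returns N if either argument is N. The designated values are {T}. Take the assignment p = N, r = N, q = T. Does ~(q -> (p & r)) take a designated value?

p & r = N & N = N
q -> (p & r) = T -> N = N  [any arg is the third value ⇒ result is the third value]
~(q -> (p & r)) = ~N = N
N ∉ {T}.

No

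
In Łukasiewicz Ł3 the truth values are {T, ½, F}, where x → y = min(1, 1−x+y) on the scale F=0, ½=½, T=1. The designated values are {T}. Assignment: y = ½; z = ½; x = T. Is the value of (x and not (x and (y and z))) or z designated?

y and z = ½ and ½ = ½
x and (y and z) = T and ½ = ½
not (x and (y and z)) = not ½ = ½
x and not (x and (y and z)) = T and ½ = ½
(x and not (x and (y and z))) or z = ½ or ½ = ½
½ ∉ {T}.

No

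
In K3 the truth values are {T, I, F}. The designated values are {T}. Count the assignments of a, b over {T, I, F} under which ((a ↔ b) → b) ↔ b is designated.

4

Designated under: (a=T, b=T); (a=I, b=T); (a=F, b=T); (a=F, b=F).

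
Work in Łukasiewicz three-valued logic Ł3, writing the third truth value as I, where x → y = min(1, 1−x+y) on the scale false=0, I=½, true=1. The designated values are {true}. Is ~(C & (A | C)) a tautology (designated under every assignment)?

Countermodel: C=true, A=true gives false, which is not designated.

No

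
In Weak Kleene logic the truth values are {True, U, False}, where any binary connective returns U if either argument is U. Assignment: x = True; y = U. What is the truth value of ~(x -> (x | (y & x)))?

U

y & x = U & True = U
x | (y & x) = True | U = U
x -> (x | (y & x)) = True -> U = U  [any arg is the third value ⇒ result is the third value]
~(x -> (x | (y & x))) = ~U = U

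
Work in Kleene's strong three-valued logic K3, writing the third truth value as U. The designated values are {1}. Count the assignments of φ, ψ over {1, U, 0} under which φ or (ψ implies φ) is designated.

Of the 9 assignments, 5 give a value in {1}.

5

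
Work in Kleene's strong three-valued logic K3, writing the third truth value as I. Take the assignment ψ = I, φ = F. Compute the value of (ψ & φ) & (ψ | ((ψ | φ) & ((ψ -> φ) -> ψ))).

F

ψ & φ = I & F = F
ψ | φ = I | F = I
ψ -> φ = I -> F = I  [~I | F]
(ψ -> φ) -> ψ = I -> I = I
(ψ | φ) & ((ψ -> φ) -> ψ) = I & I = I
ψ | ((ψ | φ) & ((ψ -> φ) -> ψ)) = I | I = I
(ψ & φ) & (ψ | ((ψ | φ) & ((ψ -> φ) -> ψ))) = F & I = F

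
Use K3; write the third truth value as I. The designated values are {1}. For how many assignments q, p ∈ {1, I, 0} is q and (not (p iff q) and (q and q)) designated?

Designated under: (q=1, p=0).

1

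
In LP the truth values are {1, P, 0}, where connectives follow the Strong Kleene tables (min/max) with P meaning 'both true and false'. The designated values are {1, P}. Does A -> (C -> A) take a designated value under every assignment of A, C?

Every assignment of A, C over {1, P, 0} gives a value in {1, P}.
In particular, with A=P, C=P: A -> (C -> A) = P.

Yes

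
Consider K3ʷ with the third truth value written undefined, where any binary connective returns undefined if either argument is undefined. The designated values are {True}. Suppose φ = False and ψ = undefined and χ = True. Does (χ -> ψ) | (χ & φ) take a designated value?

No

χ -> ψ = True -> undefined = undefined  [any arg is the third value ⇒ result is the third value]
χ & φ = True & False = False
(χ -> ψ) | (χ & φ) = undefined | False = undefined
undefined ∉ {True}.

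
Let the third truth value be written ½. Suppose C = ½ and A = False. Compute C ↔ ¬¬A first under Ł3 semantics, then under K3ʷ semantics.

½; ½

In Ł3: ¬A = ¬False = True
¬¬A = ¬True = False
C ↔ ¬¬A = ½ ↔ False = ½  [1 − |½−0|]
In K3ʷ: ¬A = ¬False = True
¬¬A = ¬True = False
C ↔ ¬¬A = ½ ↔ False = ½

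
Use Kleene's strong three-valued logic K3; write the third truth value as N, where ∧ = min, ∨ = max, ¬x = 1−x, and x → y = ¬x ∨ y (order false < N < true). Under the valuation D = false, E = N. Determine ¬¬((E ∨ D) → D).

E ∨ D = N ∨ false = N
(E ∨ D) → D = N → false = N  [¬N ∨ false]
¬((E ∨ D) → D) = ¬N = N
¬¬((E ∨ D) → D) = ¬N = N

N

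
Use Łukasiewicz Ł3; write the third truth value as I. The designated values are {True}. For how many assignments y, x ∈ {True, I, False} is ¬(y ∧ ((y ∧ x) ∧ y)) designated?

Of the 9 assignments, 5 give a value in {True}.

5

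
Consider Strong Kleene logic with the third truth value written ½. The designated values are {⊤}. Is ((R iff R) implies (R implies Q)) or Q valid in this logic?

Countermodel: R=⊤, Q=½ gives ½, which is not designated.

No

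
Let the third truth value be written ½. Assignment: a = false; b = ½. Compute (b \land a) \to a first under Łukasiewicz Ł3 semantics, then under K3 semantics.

In Łukasiewicz Ł3: b \land a = ½ \land false = false
(b \land a) \to a = false \to false = true
In K3: b \land a = ½ \land false = false
(b \land a) \to a = false \to false = true

true; true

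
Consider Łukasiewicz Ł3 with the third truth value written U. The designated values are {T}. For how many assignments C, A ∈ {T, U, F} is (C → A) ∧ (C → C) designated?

Of the 9 assignments, 6 give a value in {T}.

6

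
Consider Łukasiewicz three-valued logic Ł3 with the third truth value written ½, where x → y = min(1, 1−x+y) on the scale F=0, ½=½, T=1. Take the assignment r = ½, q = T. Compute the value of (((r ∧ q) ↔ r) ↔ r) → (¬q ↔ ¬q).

r ∧ q = ½ ∧ T = ½
(r ∧ q) ↔ r = ½ ↔ ½ = T
((r ∧ q) ↔ r) ↔ r = T ↔ ½ = ½
¬q = ¬T = F
¬q = ¬T = F
¬q ↔ ¬q = F ↔ F = T
(((r ∧ q) ↔ r) ↔ r) → (¬q ↔ ¬q) = ½ → T = T

T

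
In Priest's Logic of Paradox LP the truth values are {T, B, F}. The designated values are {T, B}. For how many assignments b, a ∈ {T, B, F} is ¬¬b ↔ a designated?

7

Of the 9 assignments, 7 give a value in {T, B}.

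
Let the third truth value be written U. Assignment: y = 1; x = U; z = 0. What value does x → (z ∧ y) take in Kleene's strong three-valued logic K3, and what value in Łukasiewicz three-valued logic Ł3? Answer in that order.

U; U

In Kleene's strong three-valued logic K3: z ∧ y = 0 ∧ 1 = 0
x → (z ∧ y) = U → 0 = U  [¬U ∨ 0]
In Łukasiewicz three-valued logic Ł3: z ∧ y = 0 ∧ 1 = 0
x → (z ∧ y) = U → 0 = U  [min(1, 1−½+0)]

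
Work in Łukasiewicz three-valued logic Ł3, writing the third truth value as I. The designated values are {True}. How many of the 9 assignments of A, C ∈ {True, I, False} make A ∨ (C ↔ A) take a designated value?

Of the 9 assignments, 5 give a value in {True}.

5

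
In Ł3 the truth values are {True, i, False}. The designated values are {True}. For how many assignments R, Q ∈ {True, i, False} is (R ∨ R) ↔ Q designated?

Designated under: (R=True, Q=True); (R=i, Q=i); (R=False, Q=False).

3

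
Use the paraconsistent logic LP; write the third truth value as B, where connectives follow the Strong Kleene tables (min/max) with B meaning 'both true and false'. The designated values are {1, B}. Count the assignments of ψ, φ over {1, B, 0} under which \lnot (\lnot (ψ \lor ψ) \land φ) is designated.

8

Of the 9 assignments, 8 give a value in {1, B}.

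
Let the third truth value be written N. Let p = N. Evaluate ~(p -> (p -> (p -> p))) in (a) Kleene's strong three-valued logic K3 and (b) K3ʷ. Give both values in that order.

N; N

In Kleene's strong three-valued logic K3: p -> p = N -> N = N  [~N | N]
p -> (p -> p) = N -> N = N
p -> (p -> (p -> p)) = N -> N = N
~(p -> (p -> (p -> p))) = ~N = N
In K3ʷ: p -> p = N -> N = N  [any arg is the third value ⇒ result is the third value]
p -> (p -> p) = N -> N = N
p -> (p -> (p -> p)) = N -> N = N
~(p -> (p -> (p -> p))) = ~N = N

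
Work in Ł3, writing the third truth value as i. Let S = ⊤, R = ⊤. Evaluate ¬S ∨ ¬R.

⊥

¬S = ¬⊤ = ⊥
¬R = ¬⊤ = ⊥
¬S ∨ ¬R = ⊥ ∨ ⊥ = ⊥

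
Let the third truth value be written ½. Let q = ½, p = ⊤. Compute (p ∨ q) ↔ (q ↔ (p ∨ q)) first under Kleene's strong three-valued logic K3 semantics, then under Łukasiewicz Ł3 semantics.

In Kleene's strong three-valued logic K3: p ∨ q = ⊤ ∨ ½ = ⊤
p ∨ q = ⊤ ∨ ½ = ⊤
q ↔ (p ∨ q) = ½ ↔ ⊤ = ½
(p ∨ q) ↔ (q ↔ (p ∨ q)) = ⊤ ↔ ½ = ½
In Łukasiewicz Ł3: p ∨ q = ⊤ ∨ ½ = ⊤
p ∨ q = ⊤ ∨ ½ = ⊤
q ↔ (p ∨ q) = ½ ↔ ⊤ = ½
(p ∨ q) ↔ (q ↔ (p ∨ q)) = ⊤ ↔ ½ = ½

½; ½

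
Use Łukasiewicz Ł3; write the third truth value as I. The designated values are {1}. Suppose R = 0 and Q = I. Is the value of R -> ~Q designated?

Yes

~Q = ~I = I
R -> ~Q = 0 -> I = 1  [min(1, 1−0+½)]
1 ∈ {1}.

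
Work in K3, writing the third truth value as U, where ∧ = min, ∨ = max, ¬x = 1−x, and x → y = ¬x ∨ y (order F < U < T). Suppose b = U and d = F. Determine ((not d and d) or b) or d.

U

not d = not F = T
not d and d = T and F = F
(not d and d) or b = F or U = U
((not d and d) or b) or d = U or F = U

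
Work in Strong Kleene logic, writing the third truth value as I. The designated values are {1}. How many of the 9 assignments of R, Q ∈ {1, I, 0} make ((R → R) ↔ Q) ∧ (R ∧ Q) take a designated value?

Designated under: (R=1, Q=1).

1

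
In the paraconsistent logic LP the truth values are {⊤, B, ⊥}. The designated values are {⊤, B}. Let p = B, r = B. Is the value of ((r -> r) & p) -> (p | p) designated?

r -> r = B -> B = B  [~B | B]
(r -> r) & p = B & B = B
p | p = B | B = B
((r -> r) & p) -> (p | p) = B -> B = B
B ∈ {⊤, B}.

Yes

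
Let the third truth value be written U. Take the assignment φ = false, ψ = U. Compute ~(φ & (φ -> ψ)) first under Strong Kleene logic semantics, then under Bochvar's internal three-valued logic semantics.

In Strong Kleene logic: φ -> ψ = false -> U = true  [~false | U]
φ & (φ -> ψ) = false & true = false
~(φ & (φ -> ψ)) = ~false = true
In Bochvar's internal three-valued logic: φ -> ψ = false -> U = U
φ & (φ -> ψ) = false & U = U
~(φ & (φ -> ψ)) = ~U = U
They differ because Strong Kleene logic and Bochvar's internal three-valued logic treat U differently under the binary connectives.

true; U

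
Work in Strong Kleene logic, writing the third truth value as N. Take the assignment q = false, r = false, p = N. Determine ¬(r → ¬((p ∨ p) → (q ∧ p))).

false

p ∨ p = N ∨ N = N
q ∧ p = false ∧ N = false
(p ∨ p) → (q ∧ p) = N → false = N  [¬N ∨ false]
¬((p ∨ p) → (q ∧ p)) = ¬N = N
r → ¬((p ∨ p) → (q ∧ p)) = false → N = true
¬(r → ¬((p ∨ p) → (q ∧ p))) = ¬true = false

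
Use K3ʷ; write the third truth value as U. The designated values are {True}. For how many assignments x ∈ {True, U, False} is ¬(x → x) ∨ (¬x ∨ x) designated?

x=True: True ✓
x=U: U ·
x=False: True ✓

2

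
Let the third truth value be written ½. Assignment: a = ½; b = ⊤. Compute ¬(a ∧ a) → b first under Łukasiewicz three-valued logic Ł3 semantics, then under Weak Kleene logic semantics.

In Łukasiewicz three-valued logic Ł3: a ∧ a = ½ ∧ ½ = ½
¬(a ∧ a) = ¬½ = ½
¬(a ∧ a) → b = ½ → ⊤ = ⊤  [min(1, 1−½+1)]
In Weak Kleene logic: a ∧ a = ½ ∧ ½ = ½
¬(a ∧ a) = ¬½ = ½
¬(a ∧ a) → b = ½ → ⊤ = ½
They differ because Łukasiewicz three-valued logic Ł3 and Weak Kleene logic treat ½ differently under the binary connectives.

⊤; ½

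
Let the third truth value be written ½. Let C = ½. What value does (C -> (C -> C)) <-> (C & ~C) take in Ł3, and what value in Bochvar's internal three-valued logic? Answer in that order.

In Ł3: C -> C = ½ -> ½ = True  [min(1, 1−½+½)]
C -> (C -> C) = ½ -> True = True
~C = ~½ = ½
C & ~C = ½ & ½ = ½
(C -> (C -> C)) <-> (C & ~C) = True <-> ½ = ½
In Bochvar's internal three-valued logic: C -> C = ½ -> ½ = ½  [any arg is the third value ⇒ result is the third value]
C -> (C -> C) = ½ -> ½ = ½
~C = ~½ = ½
C & ~C = ½ & ½ = ½
(C -> (C -> C)) <-> (C & ~C) = ½ <-> ½ = ½

½; ½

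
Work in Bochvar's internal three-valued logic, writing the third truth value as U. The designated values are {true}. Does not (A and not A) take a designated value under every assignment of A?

Countermodel: A=U gives U, which is not designated.

No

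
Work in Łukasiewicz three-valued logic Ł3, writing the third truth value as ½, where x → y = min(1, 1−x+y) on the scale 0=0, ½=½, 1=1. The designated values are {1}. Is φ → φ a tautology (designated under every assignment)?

Every assignment of φ over {1, ½, 0} gives a value in {1}.
In particular, with φ=½: φ → φ = 1.

Yes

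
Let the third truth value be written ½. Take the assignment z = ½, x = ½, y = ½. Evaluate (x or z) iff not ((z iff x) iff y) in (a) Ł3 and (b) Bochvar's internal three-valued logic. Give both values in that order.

True; ½

In Ł3: x or z = ½ or ½ = ½
z iff x = ½ iff ½ = True  [1 − |½−½|]
(z iff x) iff y = True iff ½ = ½
not ((z iff x) iff y) = not ½ = ½
(x or z) iff not ((z iff x) iff y) = ½ iff ½ = True
In Bochvar's internal three-valued logic: x or z = ½ or ½ = ½
z iff x = ½ iff ½ = ½
(z iff x) iff y = ½ iff ½ = ½
not ((z iff x) iff y) = not ½ = ½
(x or z) iff not ((z iff x) iff y) = ½ iff ½ = ½
They differ because Ł3 and Bochvar's internal three-valued logic treat ½ differently under the binary connectives.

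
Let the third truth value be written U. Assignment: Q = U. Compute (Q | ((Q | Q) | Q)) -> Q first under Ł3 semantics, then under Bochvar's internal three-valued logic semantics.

In Ł3: Q | Q = U | U = U
(Q | Q) | Q = U | U = U
Q | ((Q | Q) | Q) = U | U = U
(Q | ((Q | Q) | Q)) -> Q = U -> U = ⊤  [min(1, 1−½+½)]
In Bochvar's internal three-valued logic: Q | Q = U | U = U
(Q | Q) | Q = U | U = U
Q | ((Q | Q) | Q) = U | U = U
(Q | ((Q | Q) | Q)) -> Q = U -> U = U  [any arg is the third value ⇒ result is the third value]
They differ because Ł3 and Bochvar's internal three-valued logic treat U differently under the binary connectives.

⊤; U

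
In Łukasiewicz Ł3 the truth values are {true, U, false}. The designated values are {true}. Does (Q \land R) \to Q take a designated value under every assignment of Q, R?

Yes

Every assignment of Q, R over {true, U, false} gives a value in {true}.
In particular, with Q=U, R=U: (Q \land R) \to Q = true.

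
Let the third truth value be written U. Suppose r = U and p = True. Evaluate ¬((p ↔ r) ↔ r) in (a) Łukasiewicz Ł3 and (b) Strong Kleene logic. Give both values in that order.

False; U

In Łukasiewicz Ł3: p ↔ r = True ↔ U = U
(p ↔ r) ↔ r = U ↔ U = True
¬((p ↔ r) ↔ r) = ¬True = False
In Strong Kleene logic: p ↔ r = True ↔ U = U
(p ↔ r) ↔ r = U ↔ U = U
¬((p ↔ r) ↔ r) = ¬U = U
They differ because Łukasiewicz Ł3 and Strong Kleene logic treat U differently under implication.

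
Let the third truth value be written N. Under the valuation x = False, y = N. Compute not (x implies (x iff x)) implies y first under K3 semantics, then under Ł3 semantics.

In K3: x iff x = False iff False = True
x implies (x iff x) = False implies True = True
not (x implies (x iff x)) = not True = False
not (x implies (x iff x)) implies y = False implies N = True
In Ł3: x iff x = False iff False = True
x implies (x iff x) = False implies True = True
not (x implies (x iff x)) = not True = False
not (x implies (x iff x)) implies y = False implies N = True

True; True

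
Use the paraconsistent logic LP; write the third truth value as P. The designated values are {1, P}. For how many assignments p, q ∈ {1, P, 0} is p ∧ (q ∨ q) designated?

Designated under: (p=1, q=1); (p=1, q=P); (p=P, q=1); (p=P, q=P).

4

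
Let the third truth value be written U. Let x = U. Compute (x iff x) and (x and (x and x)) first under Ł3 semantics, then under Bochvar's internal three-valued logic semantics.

In Ł3: x iff x = U iff U = True
x and x = U and U = U
x and (x and x) = U and U = U
(x iff x) and (x and (x and x)) = True and U = U
In Bochvar's internal three-valued logic: x iff x = U iff U = U
x and x = U and U = U
x and (x and x) = U and U = U
(x iff x) and (x and (x and x)) = U and U = U

U; U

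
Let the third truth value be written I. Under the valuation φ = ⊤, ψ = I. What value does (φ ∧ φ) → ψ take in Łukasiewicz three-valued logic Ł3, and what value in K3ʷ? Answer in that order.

I; I

In Łukasiewicz three-valued logic Ł3: φ ∧ φ = ⊤ ∧ ⊤ = ⊤
(φ ∧ φ) → ψ = ⊤ → I = I  [min(1, 1−1+½)]
In K3ʷ: φ ∧ φ = ⊤ ∧ ⊤ = ⊤
(φ ∧ φ) → ψ = ⊤ → I = I  [any arg is the third value ⇒ result is the third value]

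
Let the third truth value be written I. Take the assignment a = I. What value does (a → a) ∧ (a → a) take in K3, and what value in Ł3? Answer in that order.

In K3: a → a = I → I = I
a → a = I → I = I
(a → a) ∧ (a → a) = I ∧ I = I
In Ł3: a → a = I → I = 1  [min(1, 1−½+½)]
a → a = I → I = 1
(a → a) ∧ (a → a) = 1 ∧ 1 = 1
They differ because K3 and Ł3 treat I differently under implication.

I; 1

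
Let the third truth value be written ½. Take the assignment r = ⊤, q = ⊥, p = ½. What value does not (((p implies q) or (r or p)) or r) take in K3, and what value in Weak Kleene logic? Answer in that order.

⊥; ½

In K3: p implies q = ½ implies ⊥ = ½
r or p = ⊤ or ½ = ⊤
(p implies q) or (r or p) = ½ or ⊤ = ⊤
((p implies q) or (r or p)) or r = ⊤ or ⊤ = ⊤
not (((p implies q) or (r or p)) or r) = not ⊤ = ⊥
In Weak Kleene logic: p implies q = ½ implies ⊥ = ½  [any arg is the third value ⇒ result is the third value]
r or p = ⊤ or ½ = ½
(p implies q) or (r or p) = ½ or ½ = ½
((p implies q) or (r or p)) or r = ½ or ⊤ = ½
not (((p implies q) or (r or p)) or r) = not ½ = ½
They differ because K3 and Weak Kleene logic treat ½ differently under the binary connectives.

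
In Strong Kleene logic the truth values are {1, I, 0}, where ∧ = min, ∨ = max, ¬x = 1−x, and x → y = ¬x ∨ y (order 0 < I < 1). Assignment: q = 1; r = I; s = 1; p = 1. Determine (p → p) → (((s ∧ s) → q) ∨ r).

p → p = 1 → 1 = 1
s ∧ s = 1 ∧ 1 = 1
(s ∧ s) → q = 1 → 1 = 1
((s ∧ s) → q) ∨ r = 1 ∨ I = 1
(p → p) → (((s ∧ s) → q) ∨ r) = 1 → 1 = 1

1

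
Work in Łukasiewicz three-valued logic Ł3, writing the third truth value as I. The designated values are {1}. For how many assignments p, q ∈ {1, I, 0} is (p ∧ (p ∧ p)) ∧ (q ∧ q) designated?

Designated under: (p=1, q=1).

1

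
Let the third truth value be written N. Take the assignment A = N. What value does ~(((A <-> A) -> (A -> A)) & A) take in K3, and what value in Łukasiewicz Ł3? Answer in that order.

N; N

In K3: A <-> A = N <-> N = N
A -> A = N -> N = N
(A <-> A) -> (A -> A) = N -> N = N
((A <-> A) -> (A -> A)) & A = N & N = N
~(((A <-> A) -> (A -> A)) & A) = ~N = N
In Łukasiewicz Ł3: A <-> A = N <-> N = True
A -> A = N -> N = True
(A <-> A) -> (A -> A) = True -> True = True
((A <-> A) -> (A -> A)) & A = True & N = N
~(((A <-> A) -> (A -> A)) & A) = ~N = N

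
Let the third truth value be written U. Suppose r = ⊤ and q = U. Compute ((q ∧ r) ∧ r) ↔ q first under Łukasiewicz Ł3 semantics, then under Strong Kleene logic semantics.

In Łukasiewicz Ł3: q ∧ r = U ∧ ⊤ = U
(q ∧ r) ∧ r = U ∧ ⊤ = U
((q ∧ r) ∧ r) ↔ q = U ↔ U = ⊤  [1 − |½−½|]
In Strong Kleene logic: q ∧ r = U ∧ ⊤ = U
(q ∧ r) ∧ r = U ∧ ⊤ = U
((q ∧ r) ∧ r) ↔ q = U ↔ U = U
They differ because Łukasiewicz Ł3 and Strong Kleene logic treat U differently under implication.

⊤; U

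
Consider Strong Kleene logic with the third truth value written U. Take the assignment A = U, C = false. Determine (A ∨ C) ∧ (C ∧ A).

A ∨ C = U ∨ false = U
C ∧ A = false ∧ U = false
(A ∨ C) ∧ (C ∧ A) = U ∧ false = false

false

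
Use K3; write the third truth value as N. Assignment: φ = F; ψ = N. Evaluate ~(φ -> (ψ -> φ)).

ψ -> φ = N -> F = N
φ -> (ψ -> φ) = F -> N = T
~(φ -> (ψ -> φ)) = ~T = F

F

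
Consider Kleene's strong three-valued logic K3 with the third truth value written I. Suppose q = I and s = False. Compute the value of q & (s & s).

False

s & s = False & False = False
q & (s & s) = I & False = False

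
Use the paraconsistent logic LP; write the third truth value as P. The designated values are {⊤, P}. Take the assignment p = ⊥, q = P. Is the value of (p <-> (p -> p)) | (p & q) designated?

No

p -> p = ⊥ -> ⊥ = ⊤
p <-> (p -> p) = ⊥ <-> ⊤ = ⊥
p & q = ⊥ & P = ⊥
(p <-> (p -> p)) | (p & q) = ⊥ | ⊥ = ⊥
⊥ ∉ {⊤, P}.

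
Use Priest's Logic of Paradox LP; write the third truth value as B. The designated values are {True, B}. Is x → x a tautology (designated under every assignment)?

Every assignment of x over {True, B, False} gives a value in {True, B}.
In particular, with x=B: x → x = B.

Yes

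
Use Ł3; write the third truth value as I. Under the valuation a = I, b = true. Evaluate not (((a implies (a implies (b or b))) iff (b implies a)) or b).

b or b = true or true = true
a implies (b or b) = I implies true = true
a implies (a implies (b or b)) = I implies true = true
b implies a = true implies I = I
(a implies (a implies (b or b))) iff (b implies a) = true iff I = I
((a implies (a implies (b or b))) iff (b implies a)) or b = I or true = true
not (((a implies (a implies (b or b))) iff (b implies a)) or b) = not true = false

false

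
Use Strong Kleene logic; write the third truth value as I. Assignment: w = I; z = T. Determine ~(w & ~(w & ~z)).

~z = ~T = F
w & ~z = I & F = F
~(w & ~z) = ~F = T
w & ~(w & ~z) = I & T = I
~(w & ~(w & ~z)) = ~I = I

I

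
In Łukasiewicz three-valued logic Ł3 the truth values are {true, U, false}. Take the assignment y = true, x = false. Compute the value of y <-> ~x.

~x = ~false = true
y <-> ~x = true <-> true = true

true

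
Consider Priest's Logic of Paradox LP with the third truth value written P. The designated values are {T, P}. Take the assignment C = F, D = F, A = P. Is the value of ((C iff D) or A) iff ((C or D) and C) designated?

C iff D = F iff F = T
(C iff D) or A = T or P = T
C or D = F or F = F
(C or D) and C = F and F = F
((C iff D) or A) iff ((C or D) and C) = T iff F = F
F ∉ {T, P}.

No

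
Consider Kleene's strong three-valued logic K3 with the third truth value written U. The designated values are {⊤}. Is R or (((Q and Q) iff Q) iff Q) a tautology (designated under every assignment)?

Countermodel: R=U, Q=U gives U, which is not designated.

No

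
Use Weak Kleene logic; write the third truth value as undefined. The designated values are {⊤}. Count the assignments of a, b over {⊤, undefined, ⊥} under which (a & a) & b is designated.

Designated under: (a=⊤, b=⊤).

1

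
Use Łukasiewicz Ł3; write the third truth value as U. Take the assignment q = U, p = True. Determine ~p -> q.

True

~p = ~True = False
~p -> q = False -> U = True  [min(1, 1−0+½)]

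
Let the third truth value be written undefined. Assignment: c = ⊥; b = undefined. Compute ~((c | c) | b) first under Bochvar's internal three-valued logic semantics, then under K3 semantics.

undefined; undefined

In Bochvar's internal three-valued logic: c | c = ⊥ | ⊥ = ⊥
(c | c) | b = ⊥ | undefined = undefined
~((c | c) | b) = ~undefined = undefined
In K3: c | c = ⊥ | ⊥ = ⊥
(c | c) | b = ⊥ | undefined = undefined
~((c | c) | b) = ~undefined = undefined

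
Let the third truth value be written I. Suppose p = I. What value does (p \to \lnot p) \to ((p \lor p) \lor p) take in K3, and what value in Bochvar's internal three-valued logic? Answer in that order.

In K3: \lnot p = \lnot I = I
p \to \lnot p = I \to I = I  [\lnot I \lor I]
p \lor p = I \lor I = I
(p \lor p) \lor p = I \lor I = I
(p \to \lnot p) \to ((p \lor p) \lor p) = I \to I = I
In Bochvar's internal three-valued logic: \lnot p = \lnot I = I
p \to \lnot p = I \to I = I
p \lor p = I \lor I = I
(p \lor p) \lor p = I \lor I = I
(p \to \lnot p) \to ((p \lor p) \lor p) = I \to I = I

I; I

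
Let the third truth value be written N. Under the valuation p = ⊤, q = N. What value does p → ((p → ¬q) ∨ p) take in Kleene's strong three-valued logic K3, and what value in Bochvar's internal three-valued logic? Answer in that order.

In Kleene's strong three-valued logic K3: ¬q = ¬N = N
p → ¬q = ⊤ → N = N
(p → ¬q) ∨ p = N ∨ ⊤ = ⊤
p → ((p → ¬q) ∨ p) = ⊤ → ⊤ = ⊤
In Bochvar's internal three-valued logic: ¬q = ¬N = N
p → ¬q = ⊤ → N = N  [any arg is the third value ⇒ result is the third value]
(p → ¬q) ∨ p = N ∨ ⊤ = N
p → ((p → ¬q) ∨ p) = ⊤ → N = N
They differ because Kleene's strong three-valued logic K3 and Bochvar's internal three-valued logic treat N differently under the binary connectives.

⊤; N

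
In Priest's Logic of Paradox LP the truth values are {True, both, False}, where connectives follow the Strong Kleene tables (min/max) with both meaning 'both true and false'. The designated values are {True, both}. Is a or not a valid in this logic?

Every assignment of a over {True, both, False} gives a value in {True, both}.
In particular, with a=both: a or not a = both.

Yes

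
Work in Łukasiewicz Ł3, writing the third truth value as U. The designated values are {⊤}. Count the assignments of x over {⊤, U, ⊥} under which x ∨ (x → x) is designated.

3

x=⊤: ⊤ ✓
x=U: ⊤ ✓
x=⊥: ⊤ ✓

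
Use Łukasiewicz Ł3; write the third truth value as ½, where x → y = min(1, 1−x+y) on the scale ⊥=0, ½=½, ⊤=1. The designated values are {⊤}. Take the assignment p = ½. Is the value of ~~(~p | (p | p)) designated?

~p = ~½ = ½
p | p = ½ | ½ = ½
~p | (p | p) = ½ | ½ = ½
~(~p | (p | p)) = ~½ = ½
~~(~p | (p | p)) = ~½ = ½
½ ∉ {⊤}.

No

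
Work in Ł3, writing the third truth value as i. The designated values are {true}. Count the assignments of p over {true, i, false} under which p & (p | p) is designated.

1

p=true: true ✓
p=i: i ·
p=false: false ·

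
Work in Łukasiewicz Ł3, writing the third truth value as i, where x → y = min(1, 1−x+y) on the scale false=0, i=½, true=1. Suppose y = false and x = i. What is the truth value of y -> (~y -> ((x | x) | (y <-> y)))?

true

~y = ~false = true
x | x = i | i = i
y <-> y = false <-> false = true
(x | x) | (y <-> y) = i | true = true
~y -> ((x | x) | (y <-> y)) = true -> true = true
y -> (~y -> ((x | x) | (y <-> y))) = false -> true = true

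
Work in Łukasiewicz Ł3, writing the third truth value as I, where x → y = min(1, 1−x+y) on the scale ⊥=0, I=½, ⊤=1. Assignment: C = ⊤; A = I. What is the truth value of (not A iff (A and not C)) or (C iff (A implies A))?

⊤

not A = not I = I
not C = not ⊤ = ⊥
A and not C = I and ⊥ = ⊥
not A iff (A and not C) = I iff ⊥ = I  [1 − |½−0|]
A implies A = I implies I = ⊤
C iff (A implies A) = ⊤ iff ⊤ = ⊤
(not A iff (A and not C)) or (C iff (A implies A)) = I or ⊤ = ⊤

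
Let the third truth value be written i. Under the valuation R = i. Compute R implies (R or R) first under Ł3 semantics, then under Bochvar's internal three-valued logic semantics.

In Ł3: R or R = i or i = i
R implies (R or R) = i implies i = True  [min(1, 1−½+½)]
In Bochvar's internal three-valued logic: R or R = i or i = i
R implies (R or R) = i implies i = i  [any arg is the third value ⇒ result is the third value]
They differ because Ł3 and Bochvar's internal three-valued logic treat i differently under the binary connectives.

True; i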